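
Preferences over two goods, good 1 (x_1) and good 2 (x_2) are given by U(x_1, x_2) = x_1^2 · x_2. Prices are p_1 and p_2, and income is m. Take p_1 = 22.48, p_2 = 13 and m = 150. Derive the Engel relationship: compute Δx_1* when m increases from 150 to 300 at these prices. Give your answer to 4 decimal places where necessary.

MU_x_1/MU_x_2 = (2·x_2)/(x_1); tangency sets this equal to p_1/p_2.
Rearranging, p_2·x_2 = (1/2)·p_1·x_1. Substituting into the budget gives p_1·x_1·(1 + (1/2)) = m.
Demand: x_1*(p_1,p_2,m) = 2/3·m/p_1 and x_2* = 1/3·m/p_2.
At p_1=22.48, p_2=13, m=150: x_1* = 2/3·150/22.48 = 4.4484.
At m' = 300: x_1* = 8.8968. Change: 8.8968 − 4.4484 = 4.4484.

Δx_1* = 4.4484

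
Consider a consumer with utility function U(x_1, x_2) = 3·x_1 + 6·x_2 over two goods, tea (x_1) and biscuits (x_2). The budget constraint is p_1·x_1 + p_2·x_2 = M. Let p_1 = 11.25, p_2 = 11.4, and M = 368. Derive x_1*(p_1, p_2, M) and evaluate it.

x_1* = 0

Linear utility — the consumer picks whichever good has higher MU/price: 3/11.25 = 0.2667 vs 6/11.4 = 0.5263.
x_2 gives more utility per dollar, so spend all income on x_2: x_2* = M/p_2, x_1* = 0.
Numerically: x_1* = 0, x_2* = 32.2807.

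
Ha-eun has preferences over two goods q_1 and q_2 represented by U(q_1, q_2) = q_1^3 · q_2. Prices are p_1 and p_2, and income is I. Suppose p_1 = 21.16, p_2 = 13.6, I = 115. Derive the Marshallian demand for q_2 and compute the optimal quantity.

Demand: q_1*(p_1,p_2,I) = 0.75·I/p_1 and q_2* = 0.25·I/p_2.
At p_1=21.16, p_2=13.6, I=115: q_2* = 0.25·115/13.6 = 2.114.

q_2* = 2.114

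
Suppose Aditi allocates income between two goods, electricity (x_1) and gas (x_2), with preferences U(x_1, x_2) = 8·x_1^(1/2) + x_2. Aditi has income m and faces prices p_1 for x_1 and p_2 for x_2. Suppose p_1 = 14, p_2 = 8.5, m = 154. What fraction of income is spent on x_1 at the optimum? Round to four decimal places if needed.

Set MRS = p_1/p_2: 4·x_1^(−1/2) = p_1/p_2.
Solve: √x_1 = 4·p_2/p_1, so x_1*(p_1,p_2) = (4·p_2/p_1)², and x_2* = (m − p_1·x_1*)/p_2.
Plugging in: x_1* = (4·8.5/14)² = 5.898, x_2* = 8.4034.
Expenditure on x_1: 14·5.898 = 82.5714; share = 0.5362.

share on x_1 = 0.5362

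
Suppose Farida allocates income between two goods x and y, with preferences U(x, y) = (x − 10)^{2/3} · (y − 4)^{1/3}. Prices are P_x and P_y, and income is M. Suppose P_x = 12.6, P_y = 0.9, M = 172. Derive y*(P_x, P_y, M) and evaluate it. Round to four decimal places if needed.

y* = 19.7037

MRS = 2·(y−4)/(x−10). Tangency with P_x/P_y gives y−4 = (1/2)·(P_x/P_y)·(x−10).
Substituting into the budget: x* = 10 + 2/3·(M − 10·P_x − 4·P_y)/P_x, and y* = 4 + 1/3·(…)/P_y.
Discretionary income = 172 − 10·12.6 − 4·0.9 = 42.4; y* = 4 + 1/3·42.4/0.9 = 19.7037.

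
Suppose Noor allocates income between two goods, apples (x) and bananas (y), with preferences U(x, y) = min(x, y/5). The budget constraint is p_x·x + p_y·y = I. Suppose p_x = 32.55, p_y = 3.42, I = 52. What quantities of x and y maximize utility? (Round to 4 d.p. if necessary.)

Leontief preferences: the optimum is at the kink where x/1 = y/5, i.e. y = 5·x.
Budget: p_x·x + p_y·5·x = I, so (p_x + 5·p_y)·x = I.
Demand: x*(p_x,p_y,I) = I/(p_x + 5·p_y), y* = 5·I/(p_x + 5·p_y).
Here 32.55 + 5·3.42 = 49.65, giving x* = 1.0473 and y* = 5.2367.

x* = 1.0473, y* = 5.2367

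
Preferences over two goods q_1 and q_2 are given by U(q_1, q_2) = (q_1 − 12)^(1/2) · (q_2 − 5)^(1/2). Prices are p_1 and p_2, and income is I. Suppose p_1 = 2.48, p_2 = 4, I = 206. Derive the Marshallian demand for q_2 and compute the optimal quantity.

q_2* = 24.53

This is Cobb-Douglas in (q_1−12, q_2−5): tangency gives 0.5·p_2·(q_2−5) = 0.5·p_1·(q_1−12).
After buying the subsistence bundle (12, 5), a share 0.5 of the remaining income goes to q_1: q_1* = 12 + 0.5·(I − 12p_1 − 5p_2)/p_1.
Discretionary income = 206 − 12·2.48 − 5·4 = 156.24; q_2* = 5 + 0.5·156.24/4 = 24.53.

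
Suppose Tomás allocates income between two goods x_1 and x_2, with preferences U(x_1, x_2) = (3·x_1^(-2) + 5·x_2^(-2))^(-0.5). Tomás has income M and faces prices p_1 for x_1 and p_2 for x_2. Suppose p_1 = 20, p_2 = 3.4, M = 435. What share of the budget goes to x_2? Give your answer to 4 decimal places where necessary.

From the CES first-order condition, (3/5)·(x_2/x_1)^(3) = p_1/p_2.
Hence x_2/x_1 = ((5/3)·p_1/p_2)^(1/(3)), i.e. raised to the 1/3 power.
Substitute x_2 = (x_2/x_1)·x_1 into the budget: x_1* = M/(p_1 + p_2·(x_2/x_1)).
Numerically x_2/x_1 = 2.14026, so x_1* = 435/(20 + 3.4·2.14026) = 15.9476 and x_2* = 2.14026·15.9476 = 34.1319.
Expenditure on x_2: 3.4·34.1319 = 116.0486; share = 0.2668.

share on x_2 = 0.2668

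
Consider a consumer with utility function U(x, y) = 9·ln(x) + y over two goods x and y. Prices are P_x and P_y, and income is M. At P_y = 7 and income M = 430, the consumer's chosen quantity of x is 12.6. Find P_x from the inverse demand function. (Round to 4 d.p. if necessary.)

P_x = 5

MU_x = 9/x, MU_y = 1. Tangency: 9/x = P_x/P_y.
So x*(P_x,P_y) = 9·P_y/P_x, independent of income; and y* = (M − 9·P_y)/P_y.
Set x* = 12.6 in the demand function and solve for P_x: P_x = 5.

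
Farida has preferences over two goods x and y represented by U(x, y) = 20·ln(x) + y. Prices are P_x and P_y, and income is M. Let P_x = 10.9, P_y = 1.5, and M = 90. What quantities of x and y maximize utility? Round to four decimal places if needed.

x* = 2.7523, y* = 40

Set MRS = P_x/P_y: (20/x)/1 = P_x/P_y.
So x*(P_x,P_y) = 20·P_y/P_x, independent of income; and y* = (M − 20·P_y)/P_y.
At the given prices: x* = 20·1.5/10.9 = 2.7523, and y* = 40.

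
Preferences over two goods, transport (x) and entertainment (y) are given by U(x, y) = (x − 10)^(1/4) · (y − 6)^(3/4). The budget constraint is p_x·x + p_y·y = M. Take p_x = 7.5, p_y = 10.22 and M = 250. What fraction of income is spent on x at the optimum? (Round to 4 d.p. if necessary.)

share on x = 0.4137

This is Cobb-Douglas in (x−10, y−6): tangency gives 0.25·p_y·(y−6) = 0.75·p_x·(x−10).
After buying the subsistence bundle (10, 6), a share 0.25 of the remaining income goes to x: x* = 10 + 0.25·(M − 10p_x − 6p_y)/p_x.
Discretionary income = 250 − 10·7.5 − 6·10.22 = 113.68; x* = 10 + 0.25·113.68/7.5 = 13.7893; y* = 6 + 0.75·113.68/10.22 = 14.3425.
Expenditure on x: 7.5·13.7893 = 103.42; share = 0.4137.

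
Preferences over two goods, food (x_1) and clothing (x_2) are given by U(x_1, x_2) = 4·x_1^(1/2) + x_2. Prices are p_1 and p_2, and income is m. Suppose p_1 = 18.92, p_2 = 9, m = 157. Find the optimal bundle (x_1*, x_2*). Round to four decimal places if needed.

Utility is quasi-linear in x_2; the FOC for x_1 is 2/√x_1 = p_1/p_2.
Thus x_1* = (2·p_2/p_1)² — independent of m — with the rest of income spent on x_2.
Plugging in: x_1* = (2·9/18.92)² = 0.9051, x_2* = 15.5417.

x_1* = 0.9051, x_2* = 15.5417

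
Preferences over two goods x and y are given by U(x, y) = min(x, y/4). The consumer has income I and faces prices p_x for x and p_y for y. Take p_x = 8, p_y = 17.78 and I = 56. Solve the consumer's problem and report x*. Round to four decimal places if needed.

x* = 0.7078

With perfect complements, no substitution: consume in ratio x:y = 1:4.
Budget: p_x·x + p_y·4·x = I, so (p_x + 4·p_y)·x = I.
Demand: x*(p_x,p_y,I) = I/(p_x + 4·p_y), y* = 4·I/(p_x + 4·p_y).
Here 8 + 4·17.78 = 79.12, giving x* = 0.7078.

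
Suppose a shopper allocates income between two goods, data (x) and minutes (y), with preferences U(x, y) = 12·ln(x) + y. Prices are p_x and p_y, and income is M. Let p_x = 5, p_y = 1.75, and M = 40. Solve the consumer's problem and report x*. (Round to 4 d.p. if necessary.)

x* = 4.2

MU_x = 12/x, MU_y = 1. Tangency: 12/x = p_x/p_y.
So x*(p_x,p_y) = 12·p_y/p_x, independent of income; and y* = (M − 12·p_y)/p_y.
At the given prices: x* = 12·1.75/5 = 4.2.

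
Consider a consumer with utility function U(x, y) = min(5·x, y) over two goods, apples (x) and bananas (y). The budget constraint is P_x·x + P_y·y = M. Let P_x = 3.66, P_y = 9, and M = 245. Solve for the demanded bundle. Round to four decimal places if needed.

x* = 5.0349, y* = 25.1747

With perfect complements, no substitution: consume in ratio x:y = 1:5.
Budget: P_x·x + P_y·5·x = M, so (P_x + 5·P_y)·x = M.
Demand: x*(P_x,P_y,M) = M/(P_x + 5·P_y), y* = 5·M/(P_x + 5·P_y).
Here 3.66 + 5·9 = 48.66, giving x* = 5.0349 and y* = 25.1747.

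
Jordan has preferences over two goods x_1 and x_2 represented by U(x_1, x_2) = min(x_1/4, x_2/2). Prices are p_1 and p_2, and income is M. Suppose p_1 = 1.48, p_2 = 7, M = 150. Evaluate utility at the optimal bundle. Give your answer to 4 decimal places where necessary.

With perfect complements, no substitution: consume in ratio x_1:x_2 = 4:2.
Budget: p_1·x_1 + p_2·(1/2)·x_1 = M, so (4·p_1 + 2·p_2)·x_1 = 4·M.
Demand: x_1*(p_1,p_2,M) = 4·M/(4·p_1 + 2·p_2), x_2* = 2·M/(4·p_1 + 2·p_2).
Here 4·1.48 + 2·7 = 19.92, giving x_1* = 30.1205 and x_2* = 15.0602.
Utility at the optimum: U(30.1205, 15.0602) = 7.5301.

V = 7.5301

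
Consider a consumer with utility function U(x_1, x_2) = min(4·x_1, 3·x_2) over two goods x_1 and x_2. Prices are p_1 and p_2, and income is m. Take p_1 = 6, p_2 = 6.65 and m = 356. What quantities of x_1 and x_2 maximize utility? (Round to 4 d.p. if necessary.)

x_1* = 23.9462, x_2* = 31.9283

With perfect complements, no substitution: consume in ratio x_1:x_2 = 3:4.
Budget: p_1·x_1 + p_2·(4/3)·x_1 = m, so (3·p_1 + 4·p_2)·x_1 = 3·m.
Demand: x_1*(p_1,p_2,m) = 3·m/(3·p_1 + 4·p_2), x_2* = 4·m/(3·p_1 + 4·p_2).
Here 3·6 + 4·6.65 = 44.6, giving x_1* = 23.9462 and x_2* = 31.9283.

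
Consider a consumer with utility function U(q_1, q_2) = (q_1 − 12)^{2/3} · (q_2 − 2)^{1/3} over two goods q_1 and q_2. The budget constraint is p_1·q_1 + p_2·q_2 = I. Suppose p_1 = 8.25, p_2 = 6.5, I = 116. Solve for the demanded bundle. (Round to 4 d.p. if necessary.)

q_1* = 12.3232, q_2* = 2.2051

Let q_1' = q_1−12, q_2' = q_2−2. MRS = 2·q_2'/q_1' = p_1/p_2.
Substituting into the budget: q_1* = 12 + 2/3·(I − 12·p_1 − 2·p_2)/p_1, and q_2* = 2 + 1/3·(…)/p_2.
Discretionary income = 116 − 12·8.25 − 2·6.5 = 4; q_1* = 12 + 2/3·4/8.25 = 12.3232; q_2* = 2 + 1/3·4/6.5 = 2.2051.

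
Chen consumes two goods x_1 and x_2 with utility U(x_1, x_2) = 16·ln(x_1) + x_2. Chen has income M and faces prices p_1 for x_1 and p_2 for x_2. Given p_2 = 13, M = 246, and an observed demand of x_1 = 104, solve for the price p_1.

p_1 = 2

MU_x_1 = 16/x_1, MU_x_2 = 1. Tangency: 16/x_1 = p_1/p_2.
So x_1*(p_1,p_2) = 16·p_2/p_1, independent of income; and x_2* = (M − 16·p_2)/p_2.
Set x_1* = 104 in the demand function and solve for p_1: p_1 = 2.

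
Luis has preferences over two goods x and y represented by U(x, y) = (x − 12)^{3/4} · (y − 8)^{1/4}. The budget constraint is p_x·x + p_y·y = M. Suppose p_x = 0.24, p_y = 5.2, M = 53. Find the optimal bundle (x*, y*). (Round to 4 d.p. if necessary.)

Let x' = x−12, y' = y−8. MRS = 3·y'/x' = p_x/p_y.
After buying the subsistence bundle (12, 8), a share 0.75 of the remaining income goes to x: x* = 12 + 0.75·(M − 12p_x − 8p_y)/p_x.
Discretionary income = 53 − 12·0.24 − 8·5.2 = 8.52; x* = 12 + 0.75·8.52/0.24 = 38.625; y* = 8 + 0.25·8.52/5.2 = 8.4096.

x* = 38.625, y* = 8.4096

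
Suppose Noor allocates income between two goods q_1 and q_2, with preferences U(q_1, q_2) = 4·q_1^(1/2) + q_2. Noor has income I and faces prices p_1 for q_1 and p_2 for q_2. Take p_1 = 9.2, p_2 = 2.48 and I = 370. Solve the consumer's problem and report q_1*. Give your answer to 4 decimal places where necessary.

MU_q_1 = 2/√q_1, MU_q_2 = 1. Tangency: 2/√q_1 = p_1/p_2.
Thus q_1* = (2·p_2/p_1)² — independent of I — with the rest of income spent on q_2.
Plugging in: q_1* = (2·2.48/9.2)² = 0.2907.

q_1* = 0.2907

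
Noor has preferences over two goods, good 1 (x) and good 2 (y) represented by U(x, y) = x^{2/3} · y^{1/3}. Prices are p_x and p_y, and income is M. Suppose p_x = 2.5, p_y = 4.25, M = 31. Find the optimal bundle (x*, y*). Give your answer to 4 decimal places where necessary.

x* = 8.2667, y* = 2.4314

MU_x/MU_y = (2/3·y)/(1/3·x); tangency sets this equal to p_x/p_y.
So 2/3·p_y·y = 1/3·p_x·x; combined with the budget, a share 2/3 of income goes to x.
Demand: x*(p_x,p_y,M) = 2/3·M/p_x and y* = 1/3·M/p_y.
At p_x=2.5, p_y=4.25, M=31: x* = 2/3·31/2.5 = 8.2667, y* = 2.4314.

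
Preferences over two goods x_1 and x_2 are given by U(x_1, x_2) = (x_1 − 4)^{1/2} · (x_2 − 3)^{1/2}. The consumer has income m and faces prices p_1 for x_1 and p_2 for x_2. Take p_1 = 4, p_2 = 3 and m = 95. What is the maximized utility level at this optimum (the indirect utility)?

MRS = (x_2−3)/(x_1−4). Tangency with p_1/p_2 gives x_2−3 = (p_1/p_2)·(x_1−4).
Substituting into the budget: x_1* = 4 + 0.5·(m − 4·p_1 − 3·p_2)/p_1, and x_2* = 3 + 0.5·(…)/p_2.
Discretionary income = 95 − 4·4 − 3·3 = 70; x_1* = 4 + 0.5·70/4 = 12.75; x_2* = 3 + 0.5·70/3 = 14.6667.
Utility at the optimum: U(12.75, 14.6667) = 10.1036.

V = 10.1036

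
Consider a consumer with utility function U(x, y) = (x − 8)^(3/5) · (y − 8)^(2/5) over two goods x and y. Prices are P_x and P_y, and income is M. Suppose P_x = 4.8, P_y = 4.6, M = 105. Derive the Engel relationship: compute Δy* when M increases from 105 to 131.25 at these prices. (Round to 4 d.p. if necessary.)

Δy* = 2.2826

Let x' = x−8, y' = y−8. MRS = (3/2)·y'/x' = P_x/P_y.
Substituting into the budget: x* = 8 + 0.6·(M − 8·P_x − 8·P_y)/P_x, and y* = 8 + 0.4·(…)/P_y.
Discretionary income = 105 − 8·4.8 − 8·4.6 = 29.8; y* = 8 + 0.4·29.8/4.6 = 10.5913.
At M' = 131.25: y* = 12.8739. Change: 12.8739 − 10.5913 = 2.2826.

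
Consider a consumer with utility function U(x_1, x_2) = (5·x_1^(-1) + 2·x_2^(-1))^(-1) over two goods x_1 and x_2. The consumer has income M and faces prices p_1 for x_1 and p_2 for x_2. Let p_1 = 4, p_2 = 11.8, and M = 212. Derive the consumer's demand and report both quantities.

x_1* = 25.4041, x_2* = 9.3545

From the CES first-order condition, (5/2)·(x_2/x_1)^(2) = p_1/p_2.
Solve for the ratio: x_2/x_1 = [(2/5)·p_1/p_2]^(0.5).
With the ratio pinned down, the budget gives x_1* = M/(p_1 + p_2·(x_2/x_1)) and x_2* = (x_2/x_1)·x_1*.
Numerically x_2/x_1 = 0.36823, so x_1* = 212/(4 + 11.8·0.36823) = 25.4041 and x_2* = 0.36823·25.4041 = 9.3545.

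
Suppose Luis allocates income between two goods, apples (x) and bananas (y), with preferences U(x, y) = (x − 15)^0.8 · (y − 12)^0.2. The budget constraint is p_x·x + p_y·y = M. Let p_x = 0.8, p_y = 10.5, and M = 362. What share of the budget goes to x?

share on x = 0.5282

Let x' = x−15, y' = y−12. MRS = 4·y'/x' = p_x/p_y.
Substituting into the budget: x* = 15 + 0.8·(M − 15·p_x − 12·p_y)/p_x, and y* = 12 + 0.2·(…)/p_y.
Discretionary income = 362 − 15·0.8 − 12·10.5 = 224; x* = 15 + 0.8·224/0.8 = 239; y* = 12 + 0.2·224/10.5 = 16.2667.
Expenditure on x: 0.8·239 = 191.2; share = 0.5282.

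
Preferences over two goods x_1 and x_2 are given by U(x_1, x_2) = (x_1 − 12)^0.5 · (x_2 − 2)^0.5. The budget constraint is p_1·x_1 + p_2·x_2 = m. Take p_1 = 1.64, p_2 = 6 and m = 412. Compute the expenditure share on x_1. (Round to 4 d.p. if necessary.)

share on x_1 = 0.5093

Substituting into the budget: x_1* = 12 + 0.5·(m − 12·p_1 − 2·p_2)/p_1, and x_2* = 2 + 0.5·(…)/p_2.
Discretionary income = 412 − 12·1.64 − 2·6 = 380.32; x_1* = 12 + 0.5·380.32/1.64 = 127.9512; x_2* = 2 + 0.5·380.32/6 = 33.6933.
Expenditure on x_1: 1.64·127.9512 = 209.84; share = 0.5093.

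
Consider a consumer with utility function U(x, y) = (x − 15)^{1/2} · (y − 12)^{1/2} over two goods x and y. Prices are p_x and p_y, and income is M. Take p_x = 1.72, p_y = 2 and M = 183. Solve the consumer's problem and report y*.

y* = 45.3

This is Cobb-Douglas in (x−15, y−12): tangency gives 0.5·p_y·(y−12) = 0.5·p_x·(x−15).
Substituting into the budget: x* = 15 + 0.5·(M − 15·p_x − 12·p_y)/p_x, and y* = 12 + 0.5·(…)/p_y.
Discretionary income = 183 − 15·1.72 − 12·2 = 133.2; y* = 12 + 0.5·133.2/2 = 45.3.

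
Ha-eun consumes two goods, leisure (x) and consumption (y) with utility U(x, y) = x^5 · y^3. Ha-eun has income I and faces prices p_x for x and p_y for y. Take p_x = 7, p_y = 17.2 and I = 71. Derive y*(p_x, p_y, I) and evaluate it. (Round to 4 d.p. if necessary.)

Tangency: MRS = (5/3)·y/x = p_x/p_y.
Rearranging, p_y·y = (3/5)·p_x·x. Substituting into the budget gives p_x·x·(1 + (3/5)) = I.
Demand: x*(p_x,p_y,I) = 0.625·I/p_x and y* = 0.375·I/p_y.
At p_x=7, p_y=17.2, I=71: y* = 0.375·71/17.2 = 1.548.

y* = 1.548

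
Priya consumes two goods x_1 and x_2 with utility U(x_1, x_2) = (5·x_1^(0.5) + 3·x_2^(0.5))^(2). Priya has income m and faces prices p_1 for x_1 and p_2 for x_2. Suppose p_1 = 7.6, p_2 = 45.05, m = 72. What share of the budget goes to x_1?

share on x_1 = 0.9427

From the CES first-order condition, (5/3)·(x_2/x_1)^(0.5) = p_1/p_2.
Solve for the ratio: x_2/x_1 = [(3/5)·p_1/p_2]^(2).
With the ratio pinned down, the budget gives x_1* = m/(p_1 + p_2·(x_2/x_1)) and x_2* = (x_2/x_1)·x_1*.
Numerically x_2/x_1 = 0.010246, so x_1* = 72/(7.6 + 45.05·0.010246) = 8.9313 and x_2* = 0.010246·8.9313 = 0.0915.
Expenditure on x_1: 7.6·8.9313 = 67.8776; share = 0.9427.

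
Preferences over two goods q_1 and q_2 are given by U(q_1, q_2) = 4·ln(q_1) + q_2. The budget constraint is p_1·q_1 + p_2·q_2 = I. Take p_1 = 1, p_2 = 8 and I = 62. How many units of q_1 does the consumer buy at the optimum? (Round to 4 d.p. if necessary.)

MU_q_1 = 4/q_1, MU_q_2 = 1. Tangency: 4/q_1 = p_1/p_2.
So q_1*(p_1,p_2) = 4·p_2/p_1, independent of income; and q_2* = (I − 4·p_2)/p_2.
At the given prices: q_1* = 4·8/1 = 32.

q_1* = 32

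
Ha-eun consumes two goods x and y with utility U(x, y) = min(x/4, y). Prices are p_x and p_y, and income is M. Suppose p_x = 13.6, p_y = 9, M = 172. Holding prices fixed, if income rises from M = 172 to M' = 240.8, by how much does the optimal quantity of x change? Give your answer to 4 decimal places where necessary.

Δx* = 4.3407

Demand: x*(p_x,p_y,M) = 4·M/(4·p_x + p_y), y* = M/(4·p_x + p_y).
Here 4·13.6 + 9 = 63.4, giving x* = 10.8517.
At M' = 240.8: x* = 15.1924. Change: 15.1924 − 10.8517 = 4.3407.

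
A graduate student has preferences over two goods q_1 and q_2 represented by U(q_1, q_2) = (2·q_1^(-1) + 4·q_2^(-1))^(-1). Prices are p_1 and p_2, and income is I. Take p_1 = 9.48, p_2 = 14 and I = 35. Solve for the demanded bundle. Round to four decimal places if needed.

MRS = MU_q_1/MU_q_2 = (1/2)·(q_2/q_1)^(2). Set equal to p_1/p_2.
Solve for the ratio: q_2/q_1 = [2·p_1/p_2]^(0.5).
Substitute q_2 = (q_2/q_1)·q_1 into the budget: q_1* = I/(p_1 + p_2·(q_2/q_1)).
Numerically q_2/q_1 = 1.163738, so q_1* = 35/(9.48 + 14·1.163738) = 1.358 and q_2* = 1.163738·1.358 = 1.5804.

q_1* = 1.358, q_2* = 1.5804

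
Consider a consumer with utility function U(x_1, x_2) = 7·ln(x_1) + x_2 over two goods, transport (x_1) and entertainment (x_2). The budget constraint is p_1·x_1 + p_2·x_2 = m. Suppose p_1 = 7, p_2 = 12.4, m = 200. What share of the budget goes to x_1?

MU_x_1 = 7/x_1, MU_x_2 = 1. Tangency: 7/x_1 = p_1/p_2.
So x_1*(p_1,p_2) = 7·p_2/p_1, independent of income; and x_2* = (m − 7·p_2)/p_2.
At the given prices: x_1* = 7·12.4/7 = 12.4, and x_2* = 9.129.
Expenditure on x_1: 7·12.4 = 86.8; share = 0.434.

share on x_1 = 0.434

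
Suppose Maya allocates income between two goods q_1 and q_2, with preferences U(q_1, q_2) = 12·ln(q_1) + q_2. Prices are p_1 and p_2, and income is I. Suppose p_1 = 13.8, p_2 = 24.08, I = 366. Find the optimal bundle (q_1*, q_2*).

q_1* = 20.9391, q_2* = 3.1993

MU_q_1 = 12/q_1, MU_q_2 = 1. Tangency: 12/q_1 = p_1/p_2.
So q_1*(p_1,p_2) = 12·p_2/p_1, independent of income; and q_2* = (I − 12·p_2)/p_2.
At the given prices: q_1* = 12·24.08/13.8 = 20.9391, and q_2* = 3.1993.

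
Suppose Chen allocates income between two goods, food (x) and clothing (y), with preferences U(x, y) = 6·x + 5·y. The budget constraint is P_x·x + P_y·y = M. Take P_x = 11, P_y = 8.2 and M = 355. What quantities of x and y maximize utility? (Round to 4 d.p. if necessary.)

Linear utility — the consumer picks whichever good has higher MU/price: 6/11 = 0.5455 vs 5/8.2 = 0.6098.
y gives more utility per dollar, so spend all income on y: y* = M/P_y, x* = 0.
Numerically: x* = 0, y* = 43.2927.

x* = 0, y* = 43.2927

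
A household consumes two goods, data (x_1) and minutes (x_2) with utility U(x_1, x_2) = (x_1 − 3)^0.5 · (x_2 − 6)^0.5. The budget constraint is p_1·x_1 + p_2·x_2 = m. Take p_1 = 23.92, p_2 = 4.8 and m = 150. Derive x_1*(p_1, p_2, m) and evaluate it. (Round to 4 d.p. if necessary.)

This is Cobb-Douglas in (x_1−3, x_2−6): tangency gives 0.5·p_2·(x_2−6) = 0.5·p_1·(x_1−3).
Substituting into the budget: x_1* = 3 + 0.5·(m − 3·p_1 − 6·p_2)/p_1, and x_2* = 6 + 0.5·(…)/p_2.
Discretionary income = 150 − 3·23.92 − 6·4.8 = 49.44; x_1* = 3 + 0.5·49.44/23.92 = 4.0334.

x_1* = 4.0334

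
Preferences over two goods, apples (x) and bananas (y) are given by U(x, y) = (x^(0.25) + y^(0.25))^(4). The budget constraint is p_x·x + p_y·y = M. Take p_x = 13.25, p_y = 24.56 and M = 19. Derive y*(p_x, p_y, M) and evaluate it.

y* = 0.3472

MRS = MU_x/MU_y = (y/x)^(0.75). Set equal to p_x/p_y.
Hence y/x = (p_x/p_y)^(1/(0.75)), i.e. raised to the 4/3 power.
Substitute y = (y/x)·x into the budget: x* = M/(p_x + p_y·(y/x)).
Numerically y/x = 0.439188, so x* = 19/(13.25 + 24.56·0.439188) = 0.7905 and y* = 0.439188·0.7905 = 0.3472.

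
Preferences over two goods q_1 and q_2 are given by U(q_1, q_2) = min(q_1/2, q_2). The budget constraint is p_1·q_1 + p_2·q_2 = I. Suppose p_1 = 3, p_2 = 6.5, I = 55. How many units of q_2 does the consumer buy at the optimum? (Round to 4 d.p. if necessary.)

With perfect complements, no substitution: consume in ratio q_1:q_2 = 2:1.
Budget: p_1·q_1 + p_2·(1/2)·q_1 = I, so (2·p_1 + p_2)·q_1 = 2·I.
Demand: q_1*(p_1,p_2,I) = 2·I/(2·p_1 + p_2), q_2* = I/(2·p_1 + p_2).
Here 2·3 + 6.5 = 12.5, giving q_2* = 4.4.

q_2* = 4.4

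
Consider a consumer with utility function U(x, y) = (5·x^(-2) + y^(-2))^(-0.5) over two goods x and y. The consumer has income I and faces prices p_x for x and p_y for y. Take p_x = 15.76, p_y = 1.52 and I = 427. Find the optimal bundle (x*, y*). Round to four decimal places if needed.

x* = 24.1266, y* = 30.7664

MU_x ∝ 5·x^(-3), MU_y ∝ y^(-3), so MRS = 5·(y/x)^(3) = p_x/p_y.
Solve for the ratio: y/x = [(1/5)·p_x/p_y]^(1/3).
With the ratio pinned down, the budget gives x* = I/(p_x + p_y·(y/x)) and y* = (y/x)·x*.
Numerically y/x = 1.275208, so x* = 427/(15.76 + 1.52·1.275208) = 24.1266 and y* = 1.275208·24.1266 = 30.7664.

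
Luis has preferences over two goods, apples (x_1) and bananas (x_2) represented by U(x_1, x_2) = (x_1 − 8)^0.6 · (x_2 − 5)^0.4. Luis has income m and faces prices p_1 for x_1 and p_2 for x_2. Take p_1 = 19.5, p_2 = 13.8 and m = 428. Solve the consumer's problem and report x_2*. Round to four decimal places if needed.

This is Cobb-Douglas in (x_1−8, x_2−5): tangency gives 0.6·p_2·(x_2−5) = 0.4·p_1·(x_1−8).
After buying the subsistence bundle (8, 5), a share 0.6 of the remaining income goes to x_1: x_1* = 8 + 0.6·(m − 8p_1 − 5p_2)/p_1.
Discretionary income = 428 − 8·19.5 − 5·13.8 = 203; x_2* = 5 + 0.4·203/13.8 = 10.8841.

x_2* = 10.8841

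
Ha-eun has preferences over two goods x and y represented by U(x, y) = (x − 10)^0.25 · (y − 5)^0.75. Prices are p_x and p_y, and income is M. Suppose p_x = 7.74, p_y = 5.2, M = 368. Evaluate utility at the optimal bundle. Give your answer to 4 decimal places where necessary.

This is Cobb-Douglas in (x−10, y−5): tangency gives 0.25·p_y·(y−5) = 0.75·p_x·(x−10).
Substituting into the budget: x* = 10 + 0.25·(M − 10·p_x − 5·p_y)/p_x, and y* = 5 + 0.75·(…)/p_y.
Discretionary income = 368 − 10·7.74 − 5·5.2 = 264.6; x* = 10 + 0.25·264.6/7.74 = 18.5465; y* = 5 + 0.75·264.6/5.2 = 43.1635.
Utility at the optimum: U(18.5465, 43.1635) = 26.2532.

V = 26.2532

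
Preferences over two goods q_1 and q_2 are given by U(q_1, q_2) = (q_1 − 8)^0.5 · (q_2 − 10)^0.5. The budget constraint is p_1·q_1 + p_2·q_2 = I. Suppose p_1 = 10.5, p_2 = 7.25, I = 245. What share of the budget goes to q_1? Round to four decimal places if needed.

This is Cobb-Douglas in (q_1−8, q_2−10): tangency gives 0.5·p_2·(q_2−10) = 0.5·p_1·(q_1−8).
After buying the subsistence bundle (8, 10), a share 0.5 of the remaining income goes to q_1: q_1* = 8 + 0.5·(I − 8p_1 − 10p_2)/p_1.
Discretionary income = 245 − 8·10.5 − 10·7.25 = 88.5; q_1* = 8 + 0.5·88.5/10.5 = 12.2143; q_2* = 10 + 0.5·88.5/7.25 = 16.1034.
Expenditure on q_1: 10.5·12.2143 = 128.25; share = 0.5235.

share on q_1 = 0.5235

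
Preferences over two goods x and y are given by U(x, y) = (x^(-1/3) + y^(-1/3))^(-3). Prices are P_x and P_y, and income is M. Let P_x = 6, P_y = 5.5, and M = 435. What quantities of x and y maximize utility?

MRS = MU_x/MU_y = (y/x)^(4/3). Set equal to P_x/P_y.
Hence y/x = (P_x/P_y)^(1/(4/3)), i.e. raised to the 0.75 power.
Substitute y = (y/x)·x into the budget: x* = M/(P_x + P_y·(y/x)).
Numerically y/x = 1.067435, so x* = 435/(6 + 5.5·1.067435) = 36.6443 and y* = 1.067435·36.6443 = 39.1154.

x* = 36.6443, y* = 39.1154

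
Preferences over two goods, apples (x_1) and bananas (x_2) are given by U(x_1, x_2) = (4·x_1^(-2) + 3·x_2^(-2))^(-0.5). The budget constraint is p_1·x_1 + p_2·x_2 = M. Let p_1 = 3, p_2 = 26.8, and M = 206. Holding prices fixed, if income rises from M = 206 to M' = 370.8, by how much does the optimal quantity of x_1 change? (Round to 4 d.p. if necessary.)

Δx_1* = 11.1842

From the CES first-order condition, (4/3)·(x_2/x_1)^(3) = p_1/p_2.
Hence x_2/x_1 = ((3/4)·p_1/p_2)^(1/(3)), i.e. raised to the 1/3 power.
Substitute x_2 = (x_2/x_1)·x_1 into the budget: x_1* = M/(p_1 + p_2·(x_2/x_1)).
Numerically x_2/x_1 = 0.437874, so x_1* = 206/(3 + 26.8·0.437874) = 13.9803.
At M' = 370.8: x_1* = 25.1645. Change: 25.1645 − 13.9803 = 11.1842.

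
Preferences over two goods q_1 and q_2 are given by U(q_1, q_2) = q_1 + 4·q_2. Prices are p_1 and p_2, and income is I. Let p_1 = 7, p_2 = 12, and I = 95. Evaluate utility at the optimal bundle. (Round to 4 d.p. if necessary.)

Perfect substitutes: compare marginal utility per dollar. 1/p_1 vs 4/p_2 → 0.1429 vs 0.3333.
q_2 gives more utility per dollar, so spend all income on q_2: q_2* = I/p_2, q_1* = 0.
Numerically: q_1* = 0, q_2* = 7.9167.
Utility at the optimum: U(0, 7.9167) = 31.6667.

V = 31.6667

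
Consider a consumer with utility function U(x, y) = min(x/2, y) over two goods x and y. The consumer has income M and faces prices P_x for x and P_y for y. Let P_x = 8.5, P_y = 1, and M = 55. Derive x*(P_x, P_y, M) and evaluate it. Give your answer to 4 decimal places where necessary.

x* = 6.1111

With perfect complements, no substitution: consume in ratio x:y = 2:1.
Budget: P_x·x + P_y·(1/2)·x = M, so (2·P_x + P_y)·x = 2·M.
Demand: x*(P_x,P_y,M) = 2·M/(2·P_x + P_y), y* = M/(2·P_x + P_y).
Here 2·8.5 + 1 = 18, giving x* = 6.1111.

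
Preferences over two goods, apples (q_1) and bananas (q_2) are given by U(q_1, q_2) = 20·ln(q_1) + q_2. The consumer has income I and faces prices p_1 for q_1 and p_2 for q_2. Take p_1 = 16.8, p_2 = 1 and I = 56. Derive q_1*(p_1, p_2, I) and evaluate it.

q_1* = 1.1905

Set MRS = p_1/p_2: (20/q_1)/1 = p_1/p_2.
So q_1*(p_1,p_2) = 20·p_2/p_1, independent of income; and q_2* = (I − 20·p_2)/p_2.
At the given prices: q_1* = 20·1/16.8 = 1.1905.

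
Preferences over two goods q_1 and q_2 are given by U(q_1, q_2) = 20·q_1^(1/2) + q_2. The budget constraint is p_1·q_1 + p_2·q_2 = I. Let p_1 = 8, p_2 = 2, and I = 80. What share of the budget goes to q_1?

MU_q_1 = 10/√q_1, MU_q_2 = 1. Tangency: 10/√q_1 = p_1/p_2.
Solve: √q_1 = 10·p_2/p_1, so q_1*(p_1,p_2) = (10·p_2/p_1)², and q_2* = (I − p_1·q_1*)/p_2.
Plugging in: q_1* = (10·2/8)² = 6.25, q_2* = 15.
Expenditure on q_1: 8·6.25 = 50; share = 0.625.

share on q_1 = 0.625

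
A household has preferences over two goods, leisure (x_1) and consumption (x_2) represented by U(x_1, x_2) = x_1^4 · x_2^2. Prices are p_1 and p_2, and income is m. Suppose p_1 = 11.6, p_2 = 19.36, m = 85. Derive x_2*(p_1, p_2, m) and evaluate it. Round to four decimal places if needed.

MU_x_1/MU_x_2 = (4·x_2)/(2·x_1); tangency sets this equal to p_1/p_2.
So 4·p_2·x_2 = 2·p_1·x_1; combined with the budget, a share 2/3 of income goes to x_1.
Demand: x_1*(p_1,p_2,m) = 2/3·m/p_1 and x_2* = 1/3·m/p_2.
At p_1=11.6, p_2=19.36, m=85: x_2* = 1/3·85/19.36 = 1.4635.

x_2* = 1.4635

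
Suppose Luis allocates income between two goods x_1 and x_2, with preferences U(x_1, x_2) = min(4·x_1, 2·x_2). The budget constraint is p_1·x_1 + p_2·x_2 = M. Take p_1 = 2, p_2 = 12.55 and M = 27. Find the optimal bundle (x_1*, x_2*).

x_1* = 0.9963, x_2* = 1.9926

With perfect complements, no substitution: consume in ratio x_1:x_2 = 2:4.
Budget: p_1·x_1 + p_2·2·x_1 = M, so (2·p_1 + 4·p_2)·x_1 = 2·M.
Demand: x_1*(p_1,p_2,M) = 2·M/(2·p_1 + 4·p_2), x_2* = 4·M/(2·p_1 + 4·p_2).
Here 2·2 + 4·12.55 = 54.2, giving x_1* = 0.9963 and x_2* = 1.9926.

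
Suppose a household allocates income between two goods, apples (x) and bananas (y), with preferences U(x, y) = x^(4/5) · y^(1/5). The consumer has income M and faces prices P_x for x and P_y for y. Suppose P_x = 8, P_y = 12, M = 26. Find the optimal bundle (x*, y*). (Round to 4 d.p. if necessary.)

The MRS is 4·y/x. Set MRS = P_x/P_y.
So 0.8·P_y·y = 0.2·P_x·x; combined with the budget, a share 0.8 of income goes to x.
Demand: x*(P_x,P_y,M) = 0.8·M/P_x and y* = 0.2·M/P_y.
At P_x=8, P_y=12, M=26: x* = 0.8·26/8 = 2.6, y* = 0.4333.

x* = 2.6, y* = 0.4333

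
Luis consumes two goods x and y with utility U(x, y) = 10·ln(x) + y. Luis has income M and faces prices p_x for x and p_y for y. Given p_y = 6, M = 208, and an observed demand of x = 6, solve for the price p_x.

Set MRS = p_x/p_y: (10/x)/1 = p_x/p_y.
So x*(p_x,p_y) = 10·p_y/p_x, independent of income; and y* = (M − 10·p_y)/p_y.
Set x* = 6 in the demand function and solve for p_x: p_x = 10.

p_x = 10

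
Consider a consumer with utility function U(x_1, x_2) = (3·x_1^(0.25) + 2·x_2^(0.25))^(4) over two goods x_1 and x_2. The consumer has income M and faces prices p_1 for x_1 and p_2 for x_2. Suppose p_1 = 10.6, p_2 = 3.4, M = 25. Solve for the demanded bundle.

x_1* = 1.2743, x_2* = 3.3801

Numerically x_2/x_1 = 2.652452, so x_1* = 25/(10.6 + 3.4·2.652452) = 1.2743 and x_2* = 2.652452·1.2743 = 3.3801.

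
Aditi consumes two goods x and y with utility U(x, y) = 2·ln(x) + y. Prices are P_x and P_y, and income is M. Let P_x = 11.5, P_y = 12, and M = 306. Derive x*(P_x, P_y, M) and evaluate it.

x* = 2.087

Set MRS = P_x/P_y: (2/x)/1 = P_x/P_y.
So x*(P_x,P_y) = 2·P_y/P_x, independent of income; and y* = (M − 2·P_y)/P_y.
At the given prices: x* = 2·12/11.5 = 2.087.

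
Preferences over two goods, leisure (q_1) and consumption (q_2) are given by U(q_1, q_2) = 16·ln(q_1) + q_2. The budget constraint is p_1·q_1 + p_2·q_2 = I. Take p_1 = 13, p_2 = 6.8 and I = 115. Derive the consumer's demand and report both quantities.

Set MRS = p_1/p_2: (16/q_1)/1 = p_1/p_2.
So q_1*(p_1,p_2) = 16·p_2/p_1, independent of income; and q_2* = (I − 16·p_2)/p_2.
At the given prices: q_1* = 16·6.8/13 = 8.3692, and q_2* = 0.9118.

q_1* = 8.3692, q_2* = 0.9118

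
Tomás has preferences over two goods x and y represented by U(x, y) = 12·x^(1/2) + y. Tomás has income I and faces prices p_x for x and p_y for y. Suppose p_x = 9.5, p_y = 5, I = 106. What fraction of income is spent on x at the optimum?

share on x = 0.8937

MU_x = 6/√x, MU_y = 1. Tangency: 6/√x = p_x/p_y.
Solve: √x = 6·p_y/p_x, so x*(p_x,p_y) = (6·p_y/p_x)², and y* = (I − p_x·x*)/p_y.
Plugging in: x* = (6·5/9.5)² = 9.9723, y* = 2.2526.
Expenditure on x: 9.5·9.9723 = 94.7368; share = 0.8937.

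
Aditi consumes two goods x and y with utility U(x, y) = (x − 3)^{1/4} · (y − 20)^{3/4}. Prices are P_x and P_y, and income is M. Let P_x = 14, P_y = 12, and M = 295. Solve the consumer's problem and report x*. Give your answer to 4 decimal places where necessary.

x* = 3.2321

Let x' = x−3, y' = y−20. MRS = (1/3)·y'/x' = P_x/P_y.
After buying the subsistence bundle (3, 20), a share 0.25 of the remaining income goes to x: x* = 3 + 0.25·(M − 3P_x − 20P_y)/P_x.
Discretionary income = 295 − 3·14 − 20·12 = 13; x* = 3 + 0.25·13/14 = 3.2321.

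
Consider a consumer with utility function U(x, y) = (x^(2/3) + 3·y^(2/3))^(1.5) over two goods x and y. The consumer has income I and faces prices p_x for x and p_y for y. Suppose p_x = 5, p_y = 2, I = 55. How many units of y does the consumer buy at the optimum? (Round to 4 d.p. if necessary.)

y* = 27.338

MRS = MU_x/MU_y = (1/3)·(y/x)^(1/3). Set equal to p_x/p_y.
Hence y/x = (3·p_x/p_y)^(1/(1/3)), i.e. raised to the 3 power.
With the ratio pinned down, the budget gives x* = I/(p_x + p_y·(y/x)) and y* = (y/x)·x*.
Numerically y/x = 421.875, so x* = 55/(5 + 2·421.875) = 0.0648 and y* = 421.875·0.0648 = 27.338.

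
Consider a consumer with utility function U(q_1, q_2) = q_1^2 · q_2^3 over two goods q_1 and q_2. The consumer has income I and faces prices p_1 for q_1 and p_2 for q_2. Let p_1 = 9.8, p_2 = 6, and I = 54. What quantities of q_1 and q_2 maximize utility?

q_1* = 2.2041, q_2* = 5.4

Demand: q_1*(p_1,p_2,I) = 0.4·I/p_1 and q_2* = 0.6·I/p_2.
At p_1=9.8, p_2=6, I=54: q_1* = 0.4·54/9.8 = 2.2041, q_2* = 5.4.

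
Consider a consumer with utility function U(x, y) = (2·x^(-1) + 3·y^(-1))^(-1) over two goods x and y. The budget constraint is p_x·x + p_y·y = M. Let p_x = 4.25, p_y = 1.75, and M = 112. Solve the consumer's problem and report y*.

MU_x ∝ 2·x^(-2), MU_y ∝ 3·y^(-2), so MRS = (2/3)·(y/x)^(2) = p_x/p_y.
Hence y/x = ((3/2)·p_x/p_y)^(1/(2)), i.e. raised to the 0.5 power.
Substitute y = (y/x)·x into the budget: x* = M/(p_x + p_y·(y/x)).
Numerically y/x = 1.908627, so x* = 112/(4.25 + 1.75·1.908627) = 14.7561 and y* = 1.908627·14.7561 = 28.1638.

y* = 28.1638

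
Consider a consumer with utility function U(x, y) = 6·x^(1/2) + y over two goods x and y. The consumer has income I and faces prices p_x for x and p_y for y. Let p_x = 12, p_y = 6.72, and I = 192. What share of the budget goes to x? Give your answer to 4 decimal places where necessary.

Set MRS = p_x/p_y: 3·x^(−1/2) = p_x/p_y.
Solve: √x = 3·p_y/p_x, so x*(p_x,p_y) = (3·p_y/p_x)², and y* = (I − p_x·x*)/p_y.
Plugging in: x* = (3·6.72/12)² = 2.8224, y* = 23.5314.
Expenditure on x: 12·2.8224 = 33.8688; share = 0.1764.

share on x = 0.1764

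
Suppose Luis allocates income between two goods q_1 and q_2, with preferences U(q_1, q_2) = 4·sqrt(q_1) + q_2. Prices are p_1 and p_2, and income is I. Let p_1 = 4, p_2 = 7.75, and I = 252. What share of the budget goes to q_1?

share on q_1 = 0.2383

Utility is quasi-linear in q_2; the FOC for q_1 is 2/√q_1 = p_1/p_2.
Thus q_1* = (2·p_2/p_1)² — independent of I — with the rest of income spent on q_2.
Plugging in: q_1* = (2·7.75/4)² = 15.0156, q_2* = 24.7661.
Expenditure on q_1: 4·15.0156 = 60.0625; share = 0.2383.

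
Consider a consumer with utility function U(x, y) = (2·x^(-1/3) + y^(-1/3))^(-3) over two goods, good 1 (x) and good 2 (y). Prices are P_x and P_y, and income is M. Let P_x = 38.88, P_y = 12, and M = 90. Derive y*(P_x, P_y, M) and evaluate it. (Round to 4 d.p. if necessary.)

From the CES first-order condition, 2·(y/x)^(4/3) = P_x/P_y.
Solve for the ratio: y/x = [(1/2)·P_x/P_y]^(0.75).
With the ratio pinned down, the budget gives x* = M/(P_x + P_y·(y/x)) and y* = (y/x)·x*.
Numerically y/x = 1.43594, so x* = 90/(38.88 + 12·1.43594) = 1.604 and y* = 1.43594·1.604 = 2.3032.

y* = 2.3032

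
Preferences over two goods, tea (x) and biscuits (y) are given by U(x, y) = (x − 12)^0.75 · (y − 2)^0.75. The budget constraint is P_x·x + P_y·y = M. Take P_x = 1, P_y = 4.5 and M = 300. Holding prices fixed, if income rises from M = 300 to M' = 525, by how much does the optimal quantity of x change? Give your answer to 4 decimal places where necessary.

MRS = (y−2)/(x−12). Tangency with P_x/P_y gives y−2 = (P_x/P_y)·(x−12).
After buying the subsistence bundle (12, 2), a share 0.5 of the remaining income goes to x: x* = 12 + 0.5·(M − 12P_x − 2P_y)/P_x.
Discretionary income = 300 − 12·1 − 2·4.5 = 279; x* = 12 + 0.5·279/1 = 151.5.
At M' = 525: x* = 264. Change: 264 − 151.5 = 112.5.

Δx* = 112.5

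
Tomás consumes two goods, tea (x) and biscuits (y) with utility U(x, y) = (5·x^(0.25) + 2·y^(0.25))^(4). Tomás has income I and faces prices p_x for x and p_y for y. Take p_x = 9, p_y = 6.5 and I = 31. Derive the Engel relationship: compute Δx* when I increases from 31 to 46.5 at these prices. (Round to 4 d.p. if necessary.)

Δx* = 1.2964

MU_x ∝ 5·x^(-0.75), MU_y ∝ 2·y^(-0.75), so MRS = (5/2)·(y/x)^(0.75) = p_x/p_y.
Hence y/x = ((2/5)·p_x/p_y)^(1/(0.75)), i.e. raised to the 4/3 power.
Substitute y = (y/x)·x into the budget: x* = I/(p_x + p_y·(y/x)).
Numerically y/x = 0.454833, so x* = 31/(9 + 6.5·0.454833) = 2.5928.
At I' = 46.5: x* = 3.8891. Change: 3.8891 − 2.5928 = 1.2964.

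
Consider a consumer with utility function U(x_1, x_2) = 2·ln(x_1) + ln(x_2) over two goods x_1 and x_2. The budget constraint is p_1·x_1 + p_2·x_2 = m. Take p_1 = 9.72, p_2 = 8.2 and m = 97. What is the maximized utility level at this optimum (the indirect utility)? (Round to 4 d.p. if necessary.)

Tangency: MRS = 2·x_2/x_1 = p_1/p_2.
So 2·p_2·x_2 = p_1·x_1; combined with the budget, a share 2/3 of income goes to x_1.
Demand: x_1*(p_1,p_2,m) = 2/3·m/p_1 and x_2* = 1/3·m/p_2.
At p_1=9.72, p_2=8.2, m=97: x_1* = 2/3·97/9.72 = 6.6529, x_2* = 3.9431.
Utility at the optimum: U(6.6529, 3.9431) = 5.1621.

V = 5.1621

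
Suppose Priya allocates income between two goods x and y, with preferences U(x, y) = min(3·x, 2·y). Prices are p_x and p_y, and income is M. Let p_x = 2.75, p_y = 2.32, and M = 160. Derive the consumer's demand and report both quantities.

x* = 25.6822, y* = 38.5233

Leontief preferences: the optimum is at the kink where x/2 = y/3, i.e. y = (3/2)·x.
Budget: p_x·x + p_y·(3/2)·x = M, so (2·p_x + 3·p_y)·x = 2·M.
Demand: x*(p_x,p_y,M) = 2·M/(2·p_x + 3·p_y), y* = 3·M/(2·p_x + 3·p_y).
Here 2·2.75 + 3·2.32 = 12.46, giving x* = 25.6822 and y* = 38.5233.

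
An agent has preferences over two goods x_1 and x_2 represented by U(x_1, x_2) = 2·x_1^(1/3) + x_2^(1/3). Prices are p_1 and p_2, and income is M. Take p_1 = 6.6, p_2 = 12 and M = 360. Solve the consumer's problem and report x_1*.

x_1* = 43.2145

MRS = MU_x_1/MU_x_2 = 2·(x_2/x_1)^(2/3). Set equal to p_1/p_2.
Hence x_2/x_1 = ((1/2)·p_1/p_2)^(1/(2/3)), i.e. raised to the 1.5 power.
With the ratio pinned down, the budget gives x_1* = M/(p_1 + p_2·(x_2/x_1)) and x_2* = (x_2/x_1)·x_1*.
Numerically x_2/x_1 = 0.144211, so x_1* = 360/(6.6 + 12·0.144211) = 43.2145.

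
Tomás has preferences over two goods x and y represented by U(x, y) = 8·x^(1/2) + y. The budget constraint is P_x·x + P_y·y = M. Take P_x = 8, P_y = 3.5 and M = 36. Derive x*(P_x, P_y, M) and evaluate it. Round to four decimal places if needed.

MU_x = 4/√x, MU_y = 1. Tangency: 4/√x = P_x/P_y.
Solve: √x = 4·P_y/P_x, so x*(P_x,P_y) = (4·P_y/P_x)², and y* = (M − P_x·x*)/P_y.
Plugging in: x* = (4·3.5/8)² = 3.0625.

x* = 3.0625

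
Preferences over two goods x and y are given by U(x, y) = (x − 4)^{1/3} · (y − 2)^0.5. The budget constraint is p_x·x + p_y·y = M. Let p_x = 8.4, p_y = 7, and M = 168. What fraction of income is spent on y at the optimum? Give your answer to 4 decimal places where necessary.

share on y = 0.5133

This is Cobb-Douglas in (x−4, y−2): tangency gives 1/3·p_y·(y−2) = 0.5·p_x·(x−4).
Substituting into the budget: x* = 4 + 0.4·(M − 4·p_x − 2·p_y)/p_x, and y* = 2 + 0.6·(…)/p_y.
Discretionary income = 168 − 4·8.4 − 2·7 = 120.4; x* = 4 + 0.4·120.4/8.4 = 9.7333; y* = 2 + 0.6·120.4/7 = 12.32.
Expenditure on y: 7·12.32 = 86.24; share = 0.5133.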